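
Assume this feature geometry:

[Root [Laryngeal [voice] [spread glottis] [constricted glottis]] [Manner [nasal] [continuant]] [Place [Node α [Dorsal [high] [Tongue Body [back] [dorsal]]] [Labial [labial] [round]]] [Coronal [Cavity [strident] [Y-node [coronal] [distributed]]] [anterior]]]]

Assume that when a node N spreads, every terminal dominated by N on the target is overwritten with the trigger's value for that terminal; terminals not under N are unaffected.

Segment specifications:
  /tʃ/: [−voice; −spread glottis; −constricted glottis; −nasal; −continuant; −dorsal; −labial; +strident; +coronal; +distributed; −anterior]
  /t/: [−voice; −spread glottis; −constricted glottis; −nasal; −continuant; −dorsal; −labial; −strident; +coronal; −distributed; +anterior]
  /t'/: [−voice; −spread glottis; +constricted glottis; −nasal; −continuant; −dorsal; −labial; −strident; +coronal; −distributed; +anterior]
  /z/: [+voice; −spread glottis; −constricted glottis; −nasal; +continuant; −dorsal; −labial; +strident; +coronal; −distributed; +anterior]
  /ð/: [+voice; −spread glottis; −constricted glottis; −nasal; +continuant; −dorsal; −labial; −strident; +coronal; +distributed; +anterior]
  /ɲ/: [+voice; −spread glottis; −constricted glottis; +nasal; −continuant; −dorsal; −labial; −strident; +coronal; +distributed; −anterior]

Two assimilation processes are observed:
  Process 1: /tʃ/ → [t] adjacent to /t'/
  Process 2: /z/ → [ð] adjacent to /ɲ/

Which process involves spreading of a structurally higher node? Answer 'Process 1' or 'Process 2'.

Process 1

In Process 1, [anterior], [distributed], [strident] change, so the minimal spreading node is Coronal at depth 2.
Process 2 alters [distributed], [strident]; the lowest common ancestor is Cavity (depth 3 from Root).
Coronal is closer to Root than Cavity, so Process 1 spreads the higher node.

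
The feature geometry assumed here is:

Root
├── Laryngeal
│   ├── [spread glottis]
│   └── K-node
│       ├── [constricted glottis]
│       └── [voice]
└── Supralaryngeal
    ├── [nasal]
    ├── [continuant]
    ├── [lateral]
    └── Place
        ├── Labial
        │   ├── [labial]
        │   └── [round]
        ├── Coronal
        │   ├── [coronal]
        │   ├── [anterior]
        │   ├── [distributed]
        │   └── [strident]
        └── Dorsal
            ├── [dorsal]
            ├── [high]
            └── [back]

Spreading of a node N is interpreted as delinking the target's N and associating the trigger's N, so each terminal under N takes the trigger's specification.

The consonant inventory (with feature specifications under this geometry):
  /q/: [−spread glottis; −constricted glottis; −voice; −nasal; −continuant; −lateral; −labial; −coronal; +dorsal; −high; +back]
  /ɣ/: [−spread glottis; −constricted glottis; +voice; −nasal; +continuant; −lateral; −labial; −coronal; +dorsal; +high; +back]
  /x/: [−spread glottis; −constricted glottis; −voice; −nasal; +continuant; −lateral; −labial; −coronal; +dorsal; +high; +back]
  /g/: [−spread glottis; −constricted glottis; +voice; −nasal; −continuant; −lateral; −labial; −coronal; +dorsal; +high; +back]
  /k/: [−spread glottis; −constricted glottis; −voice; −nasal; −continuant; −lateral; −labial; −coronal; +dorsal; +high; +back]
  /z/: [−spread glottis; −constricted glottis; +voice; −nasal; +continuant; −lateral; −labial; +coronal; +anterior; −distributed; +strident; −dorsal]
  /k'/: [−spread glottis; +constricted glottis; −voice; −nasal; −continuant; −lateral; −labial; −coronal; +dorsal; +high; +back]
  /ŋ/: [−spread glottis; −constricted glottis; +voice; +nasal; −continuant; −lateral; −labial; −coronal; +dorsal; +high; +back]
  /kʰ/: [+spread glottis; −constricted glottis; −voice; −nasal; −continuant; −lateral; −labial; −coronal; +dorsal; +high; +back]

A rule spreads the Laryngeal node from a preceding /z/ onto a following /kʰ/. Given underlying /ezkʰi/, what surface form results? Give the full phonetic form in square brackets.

Laryngeal immediately or transitively dominates [spread glottis], [constricted glottis], [voice].
After delinking /kʰ/'s Laryngeal and linking /z/'s, the affected terminals become [−spread glottis], [−constricted glottis], [+voice]; [nasal], [continuant], [lateral], … (outside Laryngeal) are retained from /kʰ/.
Among the inventory, only /g/ has exactly this specification, giving the surface form [ezgi].

[ezgi]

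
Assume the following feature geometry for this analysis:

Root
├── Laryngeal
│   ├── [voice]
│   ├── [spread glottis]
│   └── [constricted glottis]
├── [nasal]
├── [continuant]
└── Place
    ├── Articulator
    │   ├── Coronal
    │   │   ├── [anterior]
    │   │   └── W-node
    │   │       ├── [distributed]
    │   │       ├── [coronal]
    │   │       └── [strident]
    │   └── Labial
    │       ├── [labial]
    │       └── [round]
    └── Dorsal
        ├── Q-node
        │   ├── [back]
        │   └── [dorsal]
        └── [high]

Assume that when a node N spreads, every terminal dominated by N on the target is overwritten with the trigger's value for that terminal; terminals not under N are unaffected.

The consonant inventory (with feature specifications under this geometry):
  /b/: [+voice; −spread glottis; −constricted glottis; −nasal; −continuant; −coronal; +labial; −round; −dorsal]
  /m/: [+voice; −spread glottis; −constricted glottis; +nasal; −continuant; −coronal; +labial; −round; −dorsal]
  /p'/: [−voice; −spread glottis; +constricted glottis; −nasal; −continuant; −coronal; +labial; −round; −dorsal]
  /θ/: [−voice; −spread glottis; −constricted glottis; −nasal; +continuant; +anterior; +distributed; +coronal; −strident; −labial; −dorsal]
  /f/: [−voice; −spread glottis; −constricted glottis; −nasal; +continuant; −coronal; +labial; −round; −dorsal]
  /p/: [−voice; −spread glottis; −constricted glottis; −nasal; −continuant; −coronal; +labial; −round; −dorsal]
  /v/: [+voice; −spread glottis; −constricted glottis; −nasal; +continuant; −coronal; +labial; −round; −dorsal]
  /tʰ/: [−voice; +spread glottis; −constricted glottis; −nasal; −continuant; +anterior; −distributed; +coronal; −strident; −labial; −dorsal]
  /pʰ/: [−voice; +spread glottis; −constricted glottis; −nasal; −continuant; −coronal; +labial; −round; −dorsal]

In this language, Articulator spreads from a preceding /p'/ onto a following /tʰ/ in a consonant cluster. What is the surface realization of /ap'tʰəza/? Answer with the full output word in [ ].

[ap'pʰəza]

Articulator immediately or transitively dominates [anterior], [distributed], [coronal], [strident], [labial], [round].
After delinking /tʰ/'s Articulator and linking /p'/'s, the affected terminals become [−coronal], [+labial], [−round]; [voice], [spread glottis], [constricted glottis], … (outside Articulator) are retained from /tʰ/.
Among the inventory, only /pʰ/ has exactly this specification, giving the surface form [ap'pʰəza].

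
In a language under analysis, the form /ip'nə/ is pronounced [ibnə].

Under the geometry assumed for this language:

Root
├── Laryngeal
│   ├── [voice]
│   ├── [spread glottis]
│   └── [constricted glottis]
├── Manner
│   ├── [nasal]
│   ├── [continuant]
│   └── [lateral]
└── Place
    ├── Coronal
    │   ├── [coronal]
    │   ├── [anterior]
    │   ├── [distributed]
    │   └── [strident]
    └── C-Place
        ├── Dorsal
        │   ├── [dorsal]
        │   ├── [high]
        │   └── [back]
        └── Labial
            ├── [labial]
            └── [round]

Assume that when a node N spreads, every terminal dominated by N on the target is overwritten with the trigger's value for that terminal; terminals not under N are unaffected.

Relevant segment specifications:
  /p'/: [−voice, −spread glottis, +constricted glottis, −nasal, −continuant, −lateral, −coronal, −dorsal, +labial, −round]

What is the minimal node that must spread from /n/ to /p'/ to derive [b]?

Feature comparison: [voice], [constricted glottis] differ between /p'/ and [b]; the remaining terminals match.
These terminals are all dominated by Laryngeal, and no proper subconstituent of Laryngeal covers them all; Laryngeal is their lowest common ancestor.
If Laryngeal spreads, every terminal under it takes /n/'s value, producing [b] as observed.
Had Root spread, [nasal], [coronal] would have taken /n/'s values; they stay as in /p'/, confirming the spreading constituent is exactly Laryngeal.

Laryngeal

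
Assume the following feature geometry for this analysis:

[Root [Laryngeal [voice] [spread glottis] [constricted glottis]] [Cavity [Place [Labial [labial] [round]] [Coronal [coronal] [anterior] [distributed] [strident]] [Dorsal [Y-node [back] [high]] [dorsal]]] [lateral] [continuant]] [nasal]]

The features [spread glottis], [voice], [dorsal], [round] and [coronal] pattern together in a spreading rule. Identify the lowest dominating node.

Root

[spread glottis]: Root ▹ Laryngeal ▹ [spread glottis].
[voice]: Root ▹ Laryngeal ▹ [voice].
[dorsal]: Root ▹ Cavity ▹ Place ▹ Dorsal ▹ [dorsal].
[round]: Root ▹ Cavity ▹ Place ▹ Labial ▹ [round].
[coronal]: Root ▹ Cavity ▹ Place ▹ Coronal ▹ [coronal].
These paths first converge at Root; no daughter of Root dominates all 5 features, so Root is the minimal constituent.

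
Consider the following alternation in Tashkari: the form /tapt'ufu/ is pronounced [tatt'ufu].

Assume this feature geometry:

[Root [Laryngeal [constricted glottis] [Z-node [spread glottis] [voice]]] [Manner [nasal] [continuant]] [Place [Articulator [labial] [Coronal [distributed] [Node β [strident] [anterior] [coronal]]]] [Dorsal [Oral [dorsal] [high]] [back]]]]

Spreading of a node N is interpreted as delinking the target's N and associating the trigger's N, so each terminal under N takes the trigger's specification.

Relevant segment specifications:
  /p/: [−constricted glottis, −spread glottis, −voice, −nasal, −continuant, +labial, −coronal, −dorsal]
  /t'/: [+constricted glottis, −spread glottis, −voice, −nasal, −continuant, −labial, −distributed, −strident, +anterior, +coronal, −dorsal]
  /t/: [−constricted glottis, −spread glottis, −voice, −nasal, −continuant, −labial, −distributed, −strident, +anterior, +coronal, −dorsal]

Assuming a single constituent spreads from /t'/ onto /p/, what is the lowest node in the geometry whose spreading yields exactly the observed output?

Feature comparison: [labial], [coronal], [anterior], [distributed], [strident] differ between /p/ and [t]; the remaining terminals match.
These terminals are all dominated by Articulator, and no proper subconstituent of Articulator covers them all; Articulator is their lowest common ancestor.
Delinking /p/'s Articulator and associating /t'/'s Articulator gives precisely the feature bundle of [t].
[constricted glottis], a feature on which the two segments disagree outside Articulator, is unchanged — nothing dominating it spread, and Articulator is the minimal sufficient constituent.

Articulator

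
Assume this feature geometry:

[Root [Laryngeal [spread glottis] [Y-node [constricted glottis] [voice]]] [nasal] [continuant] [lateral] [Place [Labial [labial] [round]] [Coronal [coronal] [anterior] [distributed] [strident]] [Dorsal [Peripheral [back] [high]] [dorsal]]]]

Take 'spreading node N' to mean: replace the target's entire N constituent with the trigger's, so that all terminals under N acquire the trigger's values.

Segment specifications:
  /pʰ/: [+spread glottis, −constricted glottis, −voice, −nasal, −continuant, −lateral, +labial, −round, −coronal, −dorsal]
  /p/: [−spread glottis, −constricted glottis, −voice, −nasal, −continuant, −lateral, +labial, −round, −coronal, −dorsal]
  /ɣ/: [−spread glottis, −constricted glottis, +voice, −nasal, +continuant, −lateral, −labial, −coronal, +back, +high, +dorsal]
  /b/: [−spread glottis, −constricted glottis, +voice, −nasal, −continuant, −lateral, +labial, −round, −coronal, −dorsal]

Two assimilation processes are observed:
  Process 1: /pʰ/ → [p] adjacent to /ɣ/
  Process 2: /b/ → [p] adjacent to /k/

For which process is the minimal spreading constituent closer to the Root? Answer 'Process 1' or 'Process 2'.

Process 1

Process 1 alters [spread glottis]; the lowest dominating node is [spread glottis] (depth 2 from Root).
In Process 2, [voice] changes, so the minimal spreading node is [voice] at depth 3.
[spread glottis] is closer to Root than [voice], so Process 1 spreads the higher node.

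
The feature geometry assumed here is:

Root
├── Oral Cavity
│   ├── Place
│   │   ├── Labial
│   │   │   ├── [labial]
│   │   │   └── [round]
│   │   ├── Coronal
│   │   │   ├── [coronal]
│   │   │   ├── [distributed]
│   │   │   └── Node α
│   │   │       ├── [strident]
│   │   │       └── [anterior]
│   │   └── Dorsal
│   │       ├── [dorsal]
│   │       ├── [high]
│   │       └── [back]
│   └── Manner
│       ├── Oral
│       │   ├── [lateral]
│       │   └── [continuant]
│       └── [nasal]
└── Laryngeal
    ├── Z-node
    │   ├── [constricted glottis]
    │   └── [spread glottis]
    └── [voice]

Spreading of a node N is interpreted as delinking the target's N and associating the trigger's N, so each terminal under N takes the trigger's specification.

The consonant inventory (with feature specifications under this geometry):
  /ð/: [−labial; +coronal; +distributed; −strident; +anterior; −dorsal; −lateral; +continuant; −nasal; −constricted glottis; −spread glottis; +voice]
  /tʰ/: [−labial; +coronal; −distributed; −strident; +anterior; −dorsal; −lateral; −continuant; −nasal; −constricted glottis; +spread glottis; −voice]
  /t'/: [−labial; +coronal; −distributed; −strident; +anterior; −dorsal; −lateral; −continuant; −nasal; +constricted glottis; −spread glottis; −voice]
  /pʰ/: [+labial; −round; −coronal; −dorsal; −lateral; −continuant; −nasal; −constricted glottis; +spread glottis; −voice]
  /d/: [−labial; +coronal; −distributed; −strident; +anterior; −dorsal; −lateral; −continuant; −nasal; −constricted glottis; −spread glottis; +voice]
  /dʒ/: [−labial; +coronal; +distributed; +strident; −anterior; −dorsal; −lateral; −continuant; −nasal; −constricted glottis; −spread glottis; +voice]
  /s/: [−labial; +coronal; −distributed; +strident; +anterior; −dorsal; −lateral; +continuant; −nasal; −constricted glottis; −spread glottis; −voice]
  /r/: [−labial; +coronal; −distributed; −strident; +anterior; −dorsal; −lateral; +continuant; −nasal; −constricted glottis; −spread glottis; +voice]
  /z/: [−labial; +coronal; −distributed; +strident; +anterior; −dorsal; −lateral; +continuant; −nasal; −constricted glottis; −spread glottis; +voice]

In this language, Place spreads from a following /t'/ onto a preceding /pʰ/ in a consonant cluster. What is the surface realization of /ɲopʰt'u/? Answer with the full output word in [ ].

[ɲotʰt'u]

Terminals under Place in this geometry: [labial], [round], [coronal], [distributed], [strident], [anterior], [dorsal], [high], [back].
The target acquires /t'/'s values for everything under Place — [−labial], [+coronal], [−distributed], [−strident], [+anterior], [−dorsal] — while keeping its own [lateral], [continuant], [nasal], ….
Among the inventory, only /tʰ/ has exactly this specification, giving the surface form [ɲotʰt'u].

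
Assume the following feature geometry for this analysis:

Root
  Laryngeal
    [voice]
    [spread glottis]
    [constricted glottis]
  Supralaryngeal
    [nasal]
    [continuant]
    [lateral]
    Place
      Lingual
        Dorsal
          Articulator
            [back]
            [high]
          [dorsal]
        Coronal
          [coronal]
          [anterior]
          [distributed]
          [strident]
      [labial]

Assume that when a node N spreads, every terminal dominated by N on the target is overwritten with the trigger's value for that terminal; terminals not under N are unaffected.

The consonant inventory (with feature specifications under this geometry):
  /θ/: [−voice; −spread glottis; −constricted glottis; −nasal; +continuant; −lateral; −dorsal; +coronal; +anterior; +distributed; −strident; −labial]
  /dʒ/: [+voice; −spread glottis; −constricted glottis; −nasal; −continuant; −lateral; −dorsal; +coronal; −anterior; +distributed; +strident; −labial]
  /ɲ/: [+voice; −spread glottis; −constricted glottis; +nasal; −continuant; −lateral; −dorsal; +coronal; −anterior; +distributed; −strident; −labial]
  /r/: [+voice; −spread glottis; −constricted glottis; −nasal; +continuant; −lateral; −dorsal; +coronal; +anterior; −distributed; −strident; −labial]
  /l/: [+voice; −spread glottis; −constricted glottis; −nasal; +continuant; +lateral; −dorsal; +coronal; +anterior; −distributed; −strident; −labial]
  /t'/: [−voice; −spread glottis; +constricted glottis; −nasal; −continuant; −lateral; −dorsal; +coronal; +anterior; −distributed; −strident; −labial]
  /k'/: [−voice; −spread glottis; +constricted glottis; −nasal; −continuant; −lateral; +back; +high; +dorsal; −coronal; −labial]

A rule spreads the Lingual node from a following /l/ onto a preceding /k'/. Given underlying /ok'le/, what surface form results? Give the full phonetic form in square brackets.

[ot'le]

Lingual immediately or transitively dominates [back], [high], [dorsal], [coronal], [anterior], [distributed], [strident].
The target acquires /l/'s values for everything under Lingual — [−dorsal], [+coronal], [+anterior], [−distributed], [−strident] — while keeping its own [voice], [spread glottis], [constricted glottis], ….
Among the inventory, only /t'/ has exactly this specification, giving the surface form [ot'le].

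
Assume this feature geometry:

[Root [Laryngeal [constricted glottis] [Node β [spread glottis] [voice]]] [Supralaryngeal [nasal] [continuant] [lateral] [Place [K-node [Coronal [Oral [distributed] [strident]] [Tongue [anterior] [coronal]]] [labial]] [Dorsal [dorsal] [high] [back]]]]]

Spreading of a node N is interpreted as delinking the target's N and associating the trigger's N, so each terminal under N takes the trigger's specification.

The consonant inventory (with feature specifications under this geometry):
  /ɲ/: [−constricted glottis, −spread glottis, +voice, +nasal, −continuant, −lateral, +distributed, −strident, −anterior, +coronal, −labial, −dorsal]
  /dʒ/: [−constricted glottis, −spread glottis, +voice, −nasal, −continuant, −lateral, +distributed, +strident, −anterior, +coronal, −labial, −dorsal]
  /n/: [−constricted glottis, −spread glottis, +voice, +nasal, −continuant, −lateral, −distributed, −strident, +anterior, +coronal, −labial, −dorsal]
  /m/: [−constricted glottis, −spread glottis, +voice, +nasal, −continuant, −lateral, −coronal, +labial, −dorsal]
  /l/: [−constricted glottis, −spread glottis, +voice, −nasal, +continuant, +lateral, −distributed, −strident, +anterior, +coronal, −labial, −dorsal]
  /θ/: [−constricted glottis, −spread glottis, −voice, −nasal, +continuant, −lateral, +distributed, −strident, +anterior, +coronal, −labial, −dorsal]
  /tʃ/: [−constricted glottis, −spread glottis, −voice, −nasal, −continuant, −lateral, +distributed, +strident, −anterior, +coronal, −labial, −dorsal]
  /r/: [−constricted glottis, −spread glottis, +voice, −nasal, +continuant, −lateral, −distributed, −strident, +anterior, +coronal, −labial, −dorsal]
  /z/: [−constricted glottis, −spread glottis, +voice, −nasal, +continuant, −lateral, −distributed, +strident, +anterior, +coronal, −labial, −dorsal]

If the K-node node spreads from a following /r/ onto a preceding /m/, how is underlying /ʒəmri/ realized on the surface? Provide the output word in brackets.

[ʒənri]

The K-node node dominates the terminals [distributed], [strident], [anterior], [coronal], [labial].
The target acquires /r/'s values for everything under K-node — [−distributed], [−strident], [+anterior], [+coronal], [−labial] — while keeping its own [constricted glottis], [spread glottis], [voice], ….
The resulting bundle matches /n/ in the inventory; substituting it for /m/ gives [ʒənri].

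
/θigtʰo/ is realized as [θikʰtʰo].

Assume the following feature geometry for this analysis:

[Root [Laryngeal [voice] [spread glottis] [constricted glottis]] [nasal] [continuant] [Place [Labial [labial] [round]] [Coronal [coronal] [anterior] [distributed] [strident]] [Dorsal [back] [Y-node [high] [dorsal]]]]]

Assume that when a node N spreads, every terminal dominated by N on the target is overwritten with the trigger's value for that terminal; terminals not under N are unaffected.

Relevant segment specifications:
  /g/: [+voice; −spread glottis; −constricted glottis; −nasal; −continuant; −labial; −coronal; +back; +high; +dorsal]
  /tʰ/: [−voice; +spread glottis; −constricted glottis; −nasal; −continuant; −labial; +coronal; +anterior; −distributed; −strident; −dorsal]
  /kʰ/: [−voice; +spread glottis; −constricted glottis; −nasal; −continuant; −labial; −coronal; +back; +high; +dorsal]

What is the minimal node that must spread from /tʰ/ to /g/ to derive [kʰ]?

Laryngeal

Comparing /g/ with its surface form [kʰ], the features that change are [voice], [spread glottis].
These terminals are all dominated by Laryngeal, and no proper subconstituent of Laryngeal covers them all; Laryngeal is their lowest common ancestor.
Spreading Laryngeal from /tʰ/ overwrites each of those terminals with /tʰ/'s values, yielding exactly [kʰ].
[coronal], [dorsal] — on which /tʰ/ differs from /g/ — are unchanged, so Root cannot have spread; the constituent is no larger than Laryngeal.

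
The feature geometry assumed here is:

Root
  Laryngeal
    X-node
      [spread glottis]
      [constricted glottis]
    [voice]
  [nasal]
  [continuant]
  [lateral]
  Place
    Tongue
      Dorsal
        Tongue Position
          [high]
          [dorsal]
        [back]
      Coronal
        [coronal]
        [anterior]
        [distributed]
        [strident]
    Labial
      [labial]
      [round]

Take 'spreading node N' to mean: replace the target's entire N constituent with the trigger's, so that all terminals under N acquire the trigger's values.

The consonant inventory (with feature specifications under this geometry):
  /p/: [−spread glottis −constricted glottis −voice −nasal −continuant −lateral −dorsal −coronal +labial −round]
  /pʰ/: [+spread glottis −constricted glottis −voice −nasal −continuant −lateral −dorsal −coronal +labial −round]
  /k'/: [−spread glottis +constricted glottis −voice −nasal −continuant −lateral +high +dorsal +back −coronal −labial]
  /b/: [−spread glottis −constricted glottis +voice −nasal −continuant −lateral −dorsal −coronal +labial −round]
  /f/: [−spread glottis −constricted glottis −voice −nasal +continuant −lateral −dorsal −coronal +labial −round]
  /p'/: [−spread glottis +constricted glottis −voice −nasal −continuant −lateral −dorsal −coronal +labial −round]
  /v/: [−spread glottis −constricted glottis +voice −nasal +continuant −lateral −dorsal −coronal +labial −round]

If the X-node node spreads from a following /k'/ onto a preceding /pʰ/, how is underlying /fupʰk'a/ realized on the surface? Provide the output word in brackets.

[fup'k'a]

X-node immediately or transitively dominates [spread glottis], [constricted glottis].
The target acquires /k'/'s values for everything under X-node — [−spread glottis], [+constricted glottis] — while keeping its own [voice], [nasal], [continuant], ….
This feature bundle is that of [p'], so /fupʰk'a/ surfaces as [fup'k'a].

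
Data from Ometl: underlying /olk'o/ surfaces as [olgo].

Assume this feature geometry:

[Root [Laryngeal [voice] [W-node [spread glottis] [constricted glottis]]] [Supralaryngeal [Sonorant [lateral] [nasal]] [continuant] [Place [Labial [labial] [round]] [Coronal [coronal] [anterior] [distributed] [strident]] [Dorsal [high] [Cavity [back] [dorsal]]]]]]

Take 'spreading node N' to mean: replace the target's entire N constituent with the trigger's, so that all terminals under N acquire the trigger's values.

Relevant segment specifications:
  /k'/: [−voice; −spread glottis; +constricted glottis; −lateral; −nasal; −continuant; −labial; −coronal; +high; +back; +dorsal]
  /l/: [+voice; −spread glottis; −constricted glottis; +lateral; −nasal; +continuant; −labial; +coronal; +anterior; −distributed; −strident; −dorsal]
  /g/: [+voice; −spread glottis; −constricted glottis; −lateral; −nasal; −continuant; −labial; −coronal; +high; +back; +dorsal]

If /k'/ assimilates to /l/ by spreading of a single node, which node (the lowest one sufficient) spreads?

Laryngeal

Comparing /k'/ with its surface form [g], the features that change are [voice], [constricted glottis].
The smallest constituent containing every changed terminal is Laryngeal — each of its daughters lacks at least one of the affected features.
Spreading Laryngeal from /l/ overwrites each of those terminals with /l/'s values, yielding exactly [g].
Had Root spread, [continuant], [coronal] would have taken /l/'s values; they stay as in /k'/, confirming the spreading constituent is exactly Laryngeal.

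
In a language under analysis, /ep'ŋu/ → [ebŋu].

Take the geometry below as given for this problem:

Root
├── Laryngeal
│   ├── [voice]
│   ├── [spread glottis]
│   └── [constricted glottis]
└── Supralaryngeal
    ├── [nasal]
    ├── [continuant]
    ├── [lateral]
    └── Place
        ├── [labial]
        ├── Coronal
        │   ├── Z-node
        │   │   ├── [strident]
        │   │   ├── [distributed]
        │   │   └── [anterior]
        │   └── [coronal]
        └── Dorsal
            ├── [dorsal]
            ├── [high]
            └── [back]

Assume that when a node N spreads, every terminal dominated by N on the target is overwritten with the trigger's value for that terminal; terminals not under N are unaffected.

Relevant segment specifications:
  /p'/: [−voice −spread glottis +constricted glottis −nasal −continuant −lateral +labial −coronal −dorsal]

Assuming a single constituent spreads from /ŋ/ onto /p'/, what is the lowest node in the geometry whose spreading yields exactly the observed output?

Laryngeal

Comparing /p'/ with its surface form [b], the features that change are [voice], [constricted glottis].
The smallest constituent containing every changed terminal is Laryngeal — each of its daughters lacks at least one of the affected features.
If Laryngeal spreads, every terminal under it takes /ŋ/'s value, producing [b] as observed.
[dorsal], [nasal] — on which /ŋ/ differs from /p'/ — are unchanged, so Root cannot have spread; the constituent is no larger than Laryngeal.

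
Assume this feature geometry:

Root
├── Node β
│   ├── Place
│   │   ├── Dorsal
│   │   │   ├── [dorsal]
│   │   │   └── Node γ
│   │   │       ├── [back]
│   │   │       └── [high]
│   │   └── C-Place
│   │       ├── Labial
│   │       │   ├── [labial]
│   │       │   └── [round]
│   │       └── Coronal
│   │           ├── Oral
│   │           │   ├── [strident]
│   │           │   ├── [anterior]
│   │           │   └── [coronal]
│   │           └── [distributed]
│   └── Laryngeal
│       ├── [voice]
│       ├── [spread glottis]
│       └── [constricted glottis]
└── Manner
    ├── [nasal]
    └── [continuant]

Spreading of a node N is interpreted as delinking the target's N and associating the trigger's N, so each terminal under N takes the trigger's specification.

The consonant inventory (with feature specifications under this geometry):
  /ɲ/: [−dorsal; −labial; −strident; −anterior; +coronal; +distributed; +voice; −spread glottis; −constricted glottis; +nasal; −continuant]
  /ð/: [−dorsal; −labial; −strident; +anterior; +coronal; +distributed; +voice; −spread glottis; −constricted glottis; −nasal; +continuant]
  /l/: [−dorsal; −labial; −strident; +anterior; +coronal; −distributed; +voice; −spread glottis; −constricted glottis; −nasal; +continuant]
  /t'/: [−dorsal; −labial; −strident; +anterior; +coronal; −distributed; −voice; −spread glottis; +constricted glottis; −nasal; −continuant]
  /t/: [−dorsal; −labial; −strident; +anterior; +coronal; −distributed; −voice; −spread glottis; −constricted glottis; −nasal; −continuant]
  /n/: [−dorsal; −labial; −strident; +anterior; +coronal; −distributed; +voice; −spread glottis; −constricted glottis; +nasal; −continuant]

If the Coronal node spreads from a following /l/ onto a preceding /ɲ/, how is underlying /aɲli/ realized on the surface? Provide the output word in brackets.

[anli]

Coronal immediately or transitively dominates [strident], [anterior], [coronal], [distributed].
After delinking /ɲ/'s Coronal and linking /l/'s, the affected terminals become [−strident], [+anterior], [+coronal], [−distributed]; [dorsal], [labial], [voice], … (outside Coronal) are retained from /ɲ/.
Among the inventory, only /n/ has exactly this specification, giving the surface form [anli].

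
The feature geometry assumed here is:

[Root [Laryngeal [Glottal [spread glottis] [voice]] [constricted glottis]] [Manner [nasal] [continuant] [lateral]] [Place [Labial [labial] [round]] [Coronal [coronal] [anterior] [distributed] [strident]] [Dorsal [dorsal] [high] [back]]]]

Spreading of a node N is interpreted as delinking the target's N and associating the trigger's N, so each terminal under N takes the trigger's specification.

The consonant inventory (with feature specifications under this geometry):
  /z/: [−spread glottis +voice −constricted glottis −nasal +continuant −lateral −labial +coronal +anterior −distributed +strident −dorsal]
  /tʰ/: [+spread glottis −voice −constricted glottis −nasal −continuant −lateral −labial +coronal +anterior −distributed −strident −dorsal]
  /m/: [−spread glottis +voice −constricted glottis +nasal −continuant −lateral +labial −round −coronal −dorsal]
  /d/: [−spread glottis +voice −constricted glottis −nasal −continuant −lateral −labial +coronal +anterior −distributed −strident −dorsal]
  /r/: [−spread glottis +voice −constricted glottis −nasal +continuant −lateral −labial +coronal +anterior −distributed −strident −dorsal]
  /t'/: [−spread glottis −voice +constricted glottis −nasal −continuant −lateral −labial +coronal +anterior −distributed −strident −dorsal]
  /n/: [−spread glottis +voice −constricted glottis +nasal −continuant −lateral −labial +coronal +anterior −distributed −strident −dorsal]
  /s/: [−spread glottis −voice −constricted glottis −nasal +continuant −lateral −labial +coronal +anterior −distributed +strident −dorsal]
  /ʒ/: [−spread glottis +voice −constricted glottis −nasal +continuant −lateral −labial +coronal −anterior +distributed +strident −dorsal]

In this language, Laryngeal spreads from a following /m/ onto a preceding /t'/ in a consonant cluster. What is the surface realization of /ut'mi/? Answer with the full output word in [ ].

[udmi]

Laryngeal immediately or transitively dominates [spread glottis], [voice], [constricted glottis].
The target acquires /m/'s values for everything under Laryngeal — [−spread glottis], [+voice], [−constricted glottis] — while keeping its own [nasal], [continuant], [lateral], ….
Among the inventory, only /d/ has exactly this specification, giving the surface form [udmi].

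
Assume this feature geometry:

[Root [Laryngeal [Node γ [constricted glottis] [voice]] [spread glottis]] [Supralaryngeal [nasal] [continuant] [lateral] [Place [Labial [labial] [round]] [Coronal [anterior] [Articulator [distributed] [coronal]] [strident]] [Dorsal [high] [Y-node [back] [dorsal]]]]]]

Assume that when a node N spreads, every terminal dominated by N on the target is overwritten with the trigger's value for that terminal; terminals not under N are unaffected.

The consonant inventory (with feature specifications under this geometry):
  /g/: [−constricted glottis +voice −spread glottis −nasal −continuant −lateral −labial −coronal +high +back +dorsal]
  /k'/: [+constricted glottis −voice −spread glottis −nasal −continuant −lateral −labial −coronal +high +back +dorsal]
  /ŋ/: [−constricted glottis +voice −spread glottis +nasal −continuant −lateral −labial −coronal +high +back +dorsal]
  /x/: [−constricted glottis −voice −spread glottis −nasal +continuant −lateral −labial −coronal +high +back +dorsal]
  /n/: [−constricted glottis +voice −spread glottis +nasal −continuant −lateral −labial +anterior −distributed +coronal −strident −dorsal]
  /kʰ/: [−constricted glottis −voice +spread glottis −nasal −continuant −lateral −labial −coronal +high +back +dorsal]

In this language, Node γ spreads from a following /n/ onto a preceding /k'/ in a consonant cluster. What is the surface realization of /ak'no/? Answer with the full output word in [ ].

The Node γ node dominates the terminals [constricted glottis], [voice].
Spreading Node γ from /n/ onto /k'/ replaces those values with /n/'s: [−constricted glottis], [+voice]. Features outside Node γ ([spread glottis], [nasal], [continuant], …) stay as in /k'/.
This feature bundle is that of [g], so /ak'no/ surfaces as [agno].

[agno]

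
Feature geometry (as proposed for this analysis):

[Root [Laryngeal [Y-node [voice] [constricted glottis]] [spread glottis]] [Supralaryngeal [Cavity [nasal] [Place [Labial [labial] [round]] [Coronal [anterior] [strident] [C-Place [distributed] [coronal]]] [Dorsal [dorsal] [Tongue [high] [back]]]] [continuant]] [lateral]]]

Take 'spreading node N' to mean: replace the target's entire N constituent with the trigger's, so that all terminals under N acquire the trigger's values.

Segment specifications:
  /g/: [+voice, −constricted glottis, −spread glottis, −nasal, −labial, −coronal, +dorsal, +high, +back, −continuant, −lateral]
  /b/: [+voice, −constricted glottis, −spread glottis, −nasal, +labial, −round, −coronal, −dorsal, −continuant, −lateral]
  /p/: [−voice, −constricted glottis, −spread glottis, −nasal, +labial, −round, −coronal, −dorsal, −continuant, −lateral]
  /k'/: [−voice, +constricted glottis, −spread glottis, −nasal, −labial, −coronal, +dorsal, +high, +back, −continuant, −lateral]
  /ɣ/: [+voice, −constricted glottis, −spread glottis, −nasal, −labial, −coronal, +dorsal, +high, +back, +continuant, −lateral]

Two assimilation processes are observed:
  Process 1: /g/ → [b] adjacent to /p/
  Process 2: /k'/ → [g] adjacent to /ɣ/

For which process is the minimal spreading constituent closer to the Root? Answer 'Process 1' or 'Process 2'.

Process 2

Process 1 alters [labial], [round], [dorsal], [high], [back]; the lowest common ancestor is Place (depth 3 from Root).
In Process 2, [voice], [constricted glottis] change, so the minimal spreading node is Y-node at depth 2.
Depth 2 < depth 3; Process 2 involves the structurally higher constituent Y-node.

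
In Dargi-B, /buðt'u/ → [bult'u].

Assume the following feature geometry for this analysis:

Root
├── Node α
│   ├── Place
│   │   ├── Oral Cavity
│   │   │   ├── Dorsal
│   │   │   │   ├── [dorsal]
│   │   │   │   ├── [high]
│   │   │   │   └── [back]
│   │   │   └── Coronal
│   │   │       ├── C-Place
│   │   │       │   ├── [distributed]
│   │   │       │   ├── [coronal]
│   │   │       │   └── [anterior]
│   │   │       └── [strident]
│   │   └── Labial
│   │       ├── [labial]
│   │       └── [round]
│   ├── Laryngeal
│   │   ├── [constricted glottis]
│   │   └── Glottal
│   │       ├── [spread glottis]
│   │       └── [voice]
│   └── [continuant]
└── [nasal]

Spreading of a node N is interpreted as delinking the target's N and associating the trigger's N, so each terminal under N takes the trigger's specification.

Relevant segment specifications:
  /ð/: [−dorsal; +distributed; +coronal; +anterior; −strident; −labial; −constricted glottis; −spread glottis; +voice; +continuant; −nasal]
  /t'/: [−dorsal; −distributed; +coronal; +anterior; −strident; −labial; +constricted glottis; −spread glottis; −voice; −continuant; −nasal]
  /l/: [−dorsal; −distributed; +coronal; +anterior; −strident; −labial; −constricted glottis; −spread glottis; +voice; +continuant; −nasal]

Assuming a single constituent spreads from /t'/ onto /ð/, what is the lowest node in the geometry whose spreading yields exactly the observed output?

[distributed]

Feature comparison: [distributed] differs between /ð/ and [l]; the remaining terminals match.
Only a single terminal changes, and /t'/ supplies the new value, so [distributed] itself is the minimal spreading constituent.
Features on which the two segments disagree outside [distributed], such as [continuant], [constricted glottis], are unchanged — nothing dominating them spread, and [distributed] is the minimal sufficient constituent.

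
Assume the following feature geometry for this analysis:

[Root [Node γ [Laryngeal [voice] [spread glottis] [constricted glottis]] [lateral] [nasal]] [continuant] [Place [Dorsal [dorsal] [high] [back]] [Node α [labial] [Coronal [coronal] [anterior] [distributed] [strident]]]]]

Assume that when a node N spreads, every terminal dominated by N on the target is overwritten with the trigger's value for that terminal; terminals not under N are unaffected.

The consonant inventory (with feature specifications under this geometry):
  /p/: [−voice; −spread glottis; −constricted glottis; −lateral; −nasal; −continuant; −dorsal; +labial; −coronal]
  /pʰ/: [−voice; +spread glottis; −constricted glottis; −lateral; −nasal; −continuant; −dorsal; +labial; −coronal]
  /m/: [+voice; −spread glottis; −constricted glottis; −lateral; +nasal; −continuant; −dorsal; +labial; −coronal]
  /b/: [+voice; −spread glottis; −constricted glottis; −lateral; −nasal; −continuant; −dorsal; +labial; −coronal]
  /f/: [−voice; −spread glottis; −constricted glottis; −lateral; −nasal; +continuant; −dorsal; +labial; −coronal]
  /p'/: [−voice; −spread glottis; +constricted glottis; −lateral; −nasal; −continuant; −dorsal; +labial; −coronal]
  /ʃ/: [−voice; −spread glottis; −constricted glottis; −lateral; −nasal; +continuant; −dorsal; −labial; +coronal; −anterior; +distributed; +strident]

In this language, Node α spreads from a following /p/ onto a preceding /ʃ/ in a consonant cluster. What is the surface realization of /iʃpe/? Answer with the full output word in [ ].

[ifpe]

Terminals under Node α in this geometry: [labial], [coronal], [anterior], [distributed], [strident].
After delinking /ʃ/'s Node α and linking /p/'s, the affected terminals become [+labial], [−coronal]; [voice], [spread glottis], [constricted glottis], … (outside Node α) are retained from /ʃ/.
Among the inventory, only /f/ has exactly this specification, giving the surface form [ifpe].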